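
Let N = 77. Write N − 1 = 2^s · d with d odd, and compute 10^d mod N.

10

77 − 1 = 76 = 2^2 · 19, so d = 19.
10^1 ≡ 10 (mod 77)
10^2 ≡ 10^2 = 100 ≡ 23 (mod 77)
10^4 ≡ 23^2 = 529 ≡ 67 (mod 77)
10^8 ≡ 67^2 = 4489 ≡ 23 (mod 77)
10^16 ≡ 23^2 = 529 ≡ 67 (mod 77)
19 = 16 + 2 + 1 in binary powers of 2.
So 10^19 ≡ 67 · 23 · 10 ≡ 10 (mod 77).
Squaring chain: 10 → 23; never reaches −1, so base 10 is a Miller–Rabin witness that 77 is composite.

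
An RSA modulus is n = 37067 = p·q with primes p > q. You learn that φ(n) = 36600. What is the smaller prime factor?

φ(n) = (p−1)(q−1) = n − (p+q) + 1, so p + q = 37067 − 36600 + 1 = 468.
p and q are the roots of t² − 468t + 37067 = 0.
Discriminant: 468² − 4·37067 = 219024 − 148268 = 70756; √70756 = 266.
q = (468 − 266)/2 = 101, p = (468 + 266)/2 = 367.
Check: 101 · 367 = 37067.

101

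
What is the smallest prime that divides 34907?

67

34907 is odd.
Digit sum 23, not divisible by 3.
Ends in 7: not divisible by 5.
7: 34907 = 7·4986 + 5
11: 34907 = 11·3173 + 4
13: 34907 = 13·2685 + 2
17: 34907 = 17·2053 + 6
19: 34907 = 19·1837 + 4
23: 34907 = 23·1517 + 16
29: 34907 = 29·1203 + 20
31: 34907 = 31·1126 + 1
37: 34907 = 37·943 + 16
41: 34907 = 41·851 + 16
43: 34907 = 43·811 + 34
47: 34907 = 47·742 + 33
53: 34907 = 53·658 + 33
59: 34907 = 59·591 + 38
61: 34907 = 61·572 + 15
67: 34907 = 67·521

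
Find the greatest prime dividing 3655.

43

3655 = 5 · 731
731 = 17 · 43
43 is prime.
So 3655 = 5 · 17 · 43; the largest prime factor is 43.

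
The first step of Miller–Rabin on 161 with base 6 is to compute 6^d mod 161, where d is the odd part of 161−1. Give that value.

161 − 1 = 160 = 2^5 · 5, so d = 5.
6^1 ≡ 6 (mod 161)
6^2 ≡ 6^2 = 36 ≡ 36 (mod 161)
6^4 ≡ 36^2 = 1296 ≡ 8 (mod 161)
5 = 4 + 1 in binary powers of 2.
So 6^5 ≡ 8 · 6 ≡ 48 (mod 161).
Squaring chain: 48 → 50 → 85 → 141 → 78; never reaches −1, so base 6 is a Miller–Rabin witness that 161 is composite.

48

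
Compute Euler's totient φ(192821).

181440

Factor: 192821 = 29 · 61 · 109.
φ(192821) = (29−1) · (61−1) · (109−1) = 28 · 60 · 108 = 181440.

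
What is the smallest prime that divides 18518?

2

18518 is even: 2 divides it.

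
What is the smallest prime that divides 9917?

9917 is odd.
Digit sum 26, not divisible by 3.
Ends in 7: not divisible by 5.
7: 9917 = 7·1416 + 5
11: 9917 = 11·901 + 6
13: 9917 = 13·762 + 11
17: 9917 = 17·583 + 6
19: 9917 = 19·521 + 18
23: 9917 = 23·431 + 4
29: 9917 = 29·341 + 28
31: 9917 = 31·319 + 28
37: 9917 = 37·268 + 1
41: 9917 = 41·241 + 36
43: 9917 = 43·230 + 27
47: 9917 = 47·211

47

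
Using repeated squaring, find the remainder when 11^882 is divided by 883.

11^1 ≡ 11 (mod 883)
11^2 ≡ 11^2 = 121 ≡ 121 (mod 883)
11^4 ≡ 121^2 = 14641 ≡ 513 (mod 883)
11^8 ≡ 513^2 = 263169 ≡ 35 (mod 883)
11^16 ≡ 35^2 = 1225 ≡ 342 (mod 883)
11^32 ≡ 342^2 = 116964 ≡ 408 (mod 883)
11^64 ≡ 408^2 = 166464 ≡ 460 (mod 883)
11^128 ≡ 460^2 = 211600 ≡ 563 (mod 883)
11^256 ≡ 563^2 = 316969 ≡ 855 (mod 883)
11^512 ≡ 855^2 = 731025 ≡ 784 (mod 883)
882 = 512 + 256 + 64 + 32 + 16 + 2 in binary powers of 2.
So 11^882 ≡ 784 · 855 · 460 · 408 · 342 · 121 ≡ 1 (mod 883).
Since the result is 1, base 11 gives no evidence that 883 is composite.

1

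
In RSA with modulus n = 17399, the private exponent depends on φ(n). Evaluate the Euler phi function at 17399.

17136

Factor: 17399 = 127 · 137.
φ(17399) = (127−1) · (137−1) = 126 · 136 = 17136.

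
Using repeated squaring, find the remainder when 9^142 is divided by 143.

9^1 ≡ 9 (mod 143)
9^2 ≡ 9^2 = 81 ≡ 81 (mod 143)
9^4 ≡ 81^2 = 6561 ≡ 126 (mod 143)
9^8 ≡ 126^2 = 15876 ≡ 3 (mod 143)
9^16 ≡ 3^2 = 9 ≡ 9 (mod 143)
9^32 ≡ 9^2 = 81 ≡ 81 (mod 143)
9^64 ≡ 81^2 = 6561 ≡ 126 (mod 143)
9^128 ≡ 126^2 = 15876 ≡ 3 (mod 143)
142 = 128 + 8 + 4 + 2 in binary powers of 2.
So 9^142 ≡ 3 · 3 · 126 · 81 ≡ 48 (mod 143).
Since 48 ≠ 1, base 9 is a Fermat witness: 143 is composite.

48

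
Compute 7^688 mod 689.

7^1 ≡ 7 (mod 689)
7^2 ≡ 7^2 = 49 ≡ 49 (mod 689)
7^4 ≡ 49^2 = 2401 ≡ 334 (mod 689)
7^8 ≡ 334^2 = 111556 ≡ 627 (mod 689)
7^16 ≡ 627^2 = 393129 ≡ 399 (mod 689)
7^32 ≡ 399^2 = 159201 ≡ 42 (mod 689)
7^64 ≡ 42^2 = 1764 ≡ 386 (mod 689)
7^128 ≡ 386^2 = 148996 ≡ 172 (mod 689)
7^256 ≡ 172^2 = 29584 ≡ 646 (mod 689)
7^512 ≡ 646^2 = 417316 ≡ 471 (mod 689)
688 = 512 + 128 + 32 + 16 in binary powers of 2.
So 7^688 ≡ 471 · 172 · 42 · 399 ≡ 386 (mod 689).
Since 386 ≠ 1, base 7 is a Fermat witness: 689 is composite.

386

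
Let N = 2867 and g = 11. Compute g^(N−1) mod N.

11^1 ≡ 11 (mod 2867)
11^2 ≡ 11^2 = 121 ≡ 121 (mod 2867)
11^4 ≡ 121^2 = 14641 ≡ 306 (mod 2867)
11^8 ≡ 306^2 = 93636 ≡ 1892 (mod 2867)
11^16 ≡ 1892^2 = 3579664 ≡ 1648 (mod 2867)
11^32 ≡ 1648^2 = 2715904 ≡ 855 (mod 2867)
11^64 ≡ 855^2 = 731025 ≡ 2807 (mod 2867)
11^128 ≡ 2807^2 = 7879249 ≡ 733 (mod 2867)
11^256 ≡ 733^2 = 537289 ≡ 1160 (mod 2867)
11^512 ≡ 1160^2 = 1345600 ≡ 977 (mod 2867)
11^1024 ≡ 977^2 = 954529 ≡ 2685 (mod 2867)
11^2048 ≡ 2685^2 = 7209225 ≡ 1587 (mod 2867)
2866 = 2048 + 512 + 256 + 32 + 16 + 2 in binary powers of 2.
So 11^2866 ≡ 1587 · 977 · 1160 · 855 · 1648 · 121 ≡ 914 (mod 2867).
Since 914 ≠ 1, base 11 is a Fermat witness: 2867 is composite.

914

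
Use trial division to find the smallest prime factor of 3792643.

3792643 is odd.
Digit sum 34, not divisible by 3.
Ends in 3: not divisible by 5.
7: 3792643 = 7·541806 + 1
11: 3792643 = 11·344785 + 8
13: 3792643 = 13·291741 + 10
17: 3792643 = 17·223096 + 11
19: 3792643 = 19·199612 + 15
23: 3792643 = 23·164897 + 12
29: 3792643 = 29·130780 + 23
31: 3792643 = 31·122343 + 10
37: 3792643 = 37·102503 + 32
41: 3792643 = 41·92503 + 20
43: 3792643 = 43·88201

43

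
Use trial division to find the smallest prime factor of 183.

183 is odd.
Digit sum 12, divisible by 3.

3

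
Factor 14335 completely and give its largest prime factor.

61

14335 = 5 · 2867
2867 = 47 · 61
61 is prime.
So 14335 = 5 · 47 · 61; the largest prime factor is 61.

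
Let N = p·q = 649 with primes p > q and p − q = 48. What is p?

59

Since p = q + 48, we have 649 = q(q + 48), so q² + 48q − 649 = 0.
Discriminant: 48² + 4·649 = 2304 + 2596 = 4900; √4900 = 70.
q = (−48 + 70)/2 = 11, and p = q + 48 = 59.
Check: 11 · 59 = 649.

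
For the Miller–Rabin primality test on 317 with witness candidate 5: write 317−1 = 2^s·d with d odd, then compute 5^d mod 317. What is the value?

317 − 1 = 316 = 2^2 · 79, so d = 79.
5^1 ≡ 5 (mod 317)
5^2 ≡ 5^2 = 25 ≡ 25 (mod 317)
5^4 ≡ 25^2 = 625 ≡ 308 (mod 317)
5^8 ≡ 308^2 = 94864 ≡ 81 (mod 317)
5^16 ≡ 81^2 = 6561 ≡ 221 (mod 317)
5^32 ≡ 221^2 = 48841 ≡ 23 (mod 317)
5^64 ≡ 23^2 = 529 ≡ 212 (mod 317)
79 = 64 + 8 + 4 + 2 + 1 in binary powers of 2.
So 5^79 ≡ 212 · 81 · 308 · 25 · 5 ≡ 114 (mod 317).
Squaring chain: 114 → 316; reaches −1, so base 5 does not prove 317 composite.

114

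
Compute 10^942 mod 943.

10^1 ≡ 10 (mod 943)
10^2 ≡ 10^2 = 100 ≡ 100 (mod 943)
10^4 ≡ 100^2 = 10000 ≡ 570 (mod 943)
10^8 ≡ 570^2 = 324900 ≡ 508 (mod 943)
10^16 ≡ 508^2 = 258064 ≡ 625 (mod 943)
10^32 ≡ 625^2 = 390625 ≡ 223 (mod 943)
10^64 ≡ 223^2 = 49729 ≡ 693 (mod 943)
10^128 ≡ 693^2 = 480249 ≡ 262 (mod 943)
10^256 ≡ 262^2 = 68644 ≡ 748 (mod 943)
10^512 ≡ 748^2 = 559504 ≡ 305 (mod 943)
942 = 512 + 256 + 128 + 32 + 8 + 4 + 2 in binary powers of 2.
So 10^942 ≡ 305 · 748 · 262 · 223 · 508 · 570 · 100 ≡ 469 (mod 943).
Since 469 ≠ 1, base 10 is a Fermat witness: 943 is composite.

469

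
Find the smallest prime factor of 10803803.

10803803 is odd.
Digit sum 23, not divisible by 3.
Ends in 3: not divisible by 5.
7: 10803803 = 7·1543400 + 3
11: 10803803 = 11·982163 + 10
13: 10803803 = 13·831061 + 10
17: 10803803 = 17·635517 + 14
19: 10803803 = 19·568621 + 4
23: 10803803 = 23·469730 + 13
29: 10803803 = 29·372544 + 27
31: 10803803 = 31·348509 + 24
37: 10803803 = 37·291994 + 25
41: 10803803 = 41·263507 + 16
43: 10803803 = 43·251251 + 10
47: 10803803 = 47·229868 + 7
53: 10803803 = 53·203845 + 18
59: 10803803 = 59·183115 + 18
61: 10803803 = 61·177111 + 32
67: 10803803 = 67·161250 + 53
71: 10803803 = 71·152166 + 17
73: 10803803 = 73·147997 + 22
79: 10803803 = 79·136757

79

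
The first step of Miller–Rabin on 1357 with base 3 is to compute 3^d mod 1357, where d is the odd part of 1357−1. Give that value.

41

1357 − 1 = 1356 = 2^2 · 339, so d = 339.
3^1 ≡ 3 (mod 1357)
3^2 ≡ 3^2 = 9 ≡ 9 (mod 1357)
3^4 ≡ 9^2 = 81 ≡ 81 (mod 1357)
3^8 ≡ 81^2 = 6561 ≡ 1133 (mod 1357)
3^16 ≡ 1133^2 = 1283689 ≡ 1324 (mod 1357)
3^32 ≡ 1324^2 = 1752976 ≡ 1089 (mod 1357)
3^64 ≡ 1089^2 = 1185921 ≡ 1260 (mod 1357)
3^128 ≡ 1260^2 = 1587600 ≡ 1267 (mod 1357)
3^256 ≡ 1267^2 = 1605289 ≡ 1315 (mod 1357)
339 = 256 + 64 + 16 + 2 + 1 in binary powers of 2.
So 3^339 ≡ 1315 · 1260 · 1324 · 9 · 3 ≡ 41 (mod 1357).
Squaring chain: 41 → 324; never reaches −1, so base 3 is a Miller–Rabin witness that 1357 is composite.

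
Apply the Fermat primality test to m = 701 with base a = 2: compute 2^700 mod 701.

2^1 ≡ 2 (mod 701)
2^2 ≡ 2^2 = 4 ≡ 4 (mod 701)
2^4 ≡ 4^2 = 16 ≡ 16 (mod 701)
2^8 ≡ 16^2 = 256 ≡ 256 (mod 701)
2^16 ≡ 256^2 = 65536 ≡ 343 (mod 701)
2^32 ≡ 343^2 = 117649 ≡ 582 (mod 701)
2^64 ≡ 582^2 = 338724 ≡ 141 (mod 701)
2^128 ≡ 141^2 = 19881 ≡ 253 (mod 701)
2^256 ≡ 253^2 = 64009 ≡ 218 (mod 701)
2^512 ≡ 218^2 = 47524 ≡ 557 (mod 701)
700 = 512 + 128 + 32 + 16 + 8 + 4 in binary powers of 2.
So 2^700 ≡ 557 · 253 · 582 · 343 · 256 · 16 ≡ 1 (mod 701).
Since the result is 1, base 2 gives no evidence that 701 is composite.

1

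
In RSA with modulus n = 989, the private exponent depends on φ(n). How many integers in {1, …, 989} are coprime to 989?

924

Factor: 989 = 23 · 43.
φ(989) = (23−1) · (43−1) = 22 · 42 = 924.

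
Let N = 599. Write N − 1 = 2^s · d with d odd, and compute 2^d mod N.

599 − 1 = 598 = 2^1 · 299, so d = 299.
2^1 ≡ 2 (mod 599)
2^2 ≡ 2^2 = 4 ≡ 4 (mod 599)
2^4 ≡ 4^2 = 16 ≡ 16 (mod 599)
2^8 ≡ 16^2 = 256 ≡ 256 (mod 599)
2^16 ≡ 256^2 = 65536 ≡ 245 (mod 599)
2^32 ≡ 245^2 = 60025 ≡ 125 (mod 599)
2^64 ≡ 125^2 = 15625 ≡ 51 (mod 599)
2^128 ≡ 51^2 = 2601 ≡ 205 (mod 599)
2^256 ≡ 205^2 = 42025 ≡ 95 (mod 599)
299 = 256 + 32 + 8 + 2 + 1 in binary powers of 2.
So 2^299 ≡ 95 · 125 · 256 · 4 · 2 ≡ 1 (mod 599).
Since 2^d ≡ 1 (mod 599), base 2 does not prove 599 composite.

1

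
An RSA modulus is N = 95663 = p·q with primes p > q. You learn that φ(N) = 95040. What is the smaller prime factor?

271

φ(n) = (p−1)(q−1) = n − (p+q) + 1, so p + q = 95663 − 95040 + 1 = 624.
p and q are the roots of t² − 624t + 95663 = 0.
Discriminant: 624² − 4·95663 = 389376 − 382652 = 6724; √6724 = 82.
q = (624 − 82)/2 = 271, p = (624 + 82)/2 = 353.
Check: 271 · 353 = 95663.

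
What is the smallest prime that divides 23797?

23797 is odd.
Digit sum 28, not divisible by 3.
Ends in 7: not divisible by 5.
7: 23797 = 7·3399 + 4
11: 23797 = 11·2163 + 4
13: 23797 = 13·1830 + 7
17: 23797 = 17·1399 + 14
19: 23797 = 19·1252 + 9
23: 23797 = 23·1034 + 15
29: 23797 = 29·820 + 17
31: 23797 = 31·767 + 20
37: 23797 = 37·643 + 6
41: 23797 = 41·580 + 17
43: 23797 = 43·553 + 18
47: 23797 = 47·506 + 15
53: 23797 = 53·449

53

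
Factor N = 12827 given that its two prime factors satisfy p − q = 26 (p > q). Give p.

Since p = q + 26, we have 12827 = q(q + 26), so q² + 26q − 12827 = 0.
Discriminant: 26² + 4·12827 = 676 + 51308 = 51984; √51984 = 228.
q = (−26 + 228)/2 = 101, and p = q + 26 = 127.
Check: 101 · 127 = 12827.

127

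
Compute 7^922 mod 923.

7^1 ≡ 7 (mod 923)
7^2 ≡ 7^2 = 49 ≡ 49 (mod 923)
7^4 ≡ 49^2 = 2401 ≡ 555 (mod 923)
7^8 ≡ 555^2 = 308025 ≡ 666 (mod 923)
7^16 ≡ 666^2 = 443556 ≡ 516 (mod 923)
7^32 ≡ 516^2 = 266256 ≡ 432 (mod 923)
7^64 ≡ 432^2 = 186624 ≡ 178 (mod 923)
7^128 ≡ 178^2 = 31684 ≡ 302 (mod 923)
7^256 ≡ 302^2 = 91204 ≡ 750 (mod 923)
7^512 ≡ 750^2 = 562500 ≡ 393 (mod 923)
922 = 512 + 256 + 128 + 16 + 8 + 2 in binary powers of 2.
So 7^922 ≡ 393 · 750 · 302 · 516 · 666 · 49 ≡ 4 (mod 923).
Since 4 ≠ 1, base 7 is a Fermat witness: 923 is composite.

4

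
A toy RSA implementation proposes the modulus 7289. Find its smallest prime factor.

7289 is odd.
Digit sum 26, not divisible by 3.
Ends in 9: not divisible by 5.
7: 7289 = 7·1041 + 2
11: 7289 = 11·662 + 7
13: 7289 = 13·560 + 9
17: 7289 = 17·428 + 13
19: 7289 = 19·383 + 12
23: 7289 = 23·316 + 21
29: 7289 = 29·251 + 10
31: 7289 = 31·235 + 4
37: 7289 = 37·197

37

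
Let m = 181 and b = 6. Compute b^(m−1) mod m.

1

6^1 ≡ 6 (mod 181)
6^2 ≡ 6^2 = 36 ≡ 36 (mod 181)
6^4 ≡ 36^2 = 1296 ≡ 29 (mod 181)
6^8 ≡ 29^2 = 841 ≡ 117 (mod 181)
6^16 ≡ 117^2 = 13689 ≡ 114 (mod 181)
6^32 ≡ 114^2 = 12996 ≡ 145 (mod 181)
6^64 ≡ 145^2 = 21025 ≡ 29 (mod 181)
6^128 ≡ 29^2 = 841 ≡ 117 (mod 181)
180 = 128 + 32 + 16 + 4 in binary powers of 2.
So 6^180 ≡ 117 · 145 · 114 · 29 ≡ 1 (mod 181).
Since the result is 1, base 6 gives no evidence that 181 is composite.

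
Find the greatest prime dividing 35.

7

35 = 5 · 7
7 is prime.
So 35 = 5 · 7; the largest prime factor is 7.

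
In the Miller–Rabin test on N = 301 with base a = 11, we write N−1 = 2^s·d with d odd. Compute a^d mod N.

301 − 1 = 300 = 2^2 · 75, so d = 75.
11^1 ≡ 11 (mod 301)
11^2 ≡ 11^2 = 121 ≡ 121 (mod 301)
11^4 ≡ 121^2 = 14641 ≡ 193 (mod 301)
11^8 ≡ 193^2 = 37249 ≡ 226 (mod 301)
11^16 ≡ 226^2 = 51076 ≡ 207 (mod 301)
11^32 ≡ 207^2 = 42849 ≡ 107 (mod 301)
11^64 ≡ 107^2 = 11449 ≡ 11 (mod 301)
75 = 64 + 8 + 2 + 1 in binary powers of 2.
So 11^75 ≡ 11 · 226 · 121 · 11 ≡ 274 (mod 301).
Squaring chain: 274 → 127; never reaches −1, so base 11 is a Miller–Rabin witness that 301 is composite.

274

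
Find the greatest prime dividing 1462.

43

1462 = 2 · 731
731 = 17 · 43
43 is prime.
So 1462 = 2 · 17 · 43; the largest prime factor is 43.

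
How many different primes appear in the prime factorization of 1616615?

1616615 = 5 · 323323
323323 = 7 · 46189
46189 = 11 · 4199
4199 = 13 · 323
323 = 17 · 19
1616615 = 5 · 7 · 11 · 13 · 17 · 19, which has 6 distinct prime factors.

6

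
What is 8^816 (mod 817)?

8^1 ≡ 8 (mod 817)
8^2 ≡ 8^2 = 64 ≡ 64 (mod 817)
8^4 ≡ 64^2 = 4096 ≡ 11 (mod 817)
8^8 ≡ 11^2 = 121 ≡ 121 (mod 817)
8^16 ≡ 121^2 = 14641 ≡ 752 (mod 817)
8^32 ≡ 752^2 = 565504 ≡ 140 (mod 817)
8^64 ≡ 140^2 = 19600 ≡ 809 (mod 817)
8^128 ≡ 809^2 = 654481 ≡ 64 (mod 817)
8^256 ≡ 64^2 = 4096 ≡ 11 (mod 817)
8^512 ≡ 11^2 = 121 ≡ 121 (mod 817)
816 = 512 + 256 + 32 + 16 in binary powers of 2.
So 8^816 ≡ 121 · 11 · 140 · 752 ≡ 742 (mod 817).
Since 742 ≠ 1, base 8 is a Fermat witness: 817 is composite.

742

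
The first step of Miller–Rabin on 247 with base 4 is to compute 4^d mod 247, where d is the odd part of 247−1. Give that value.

247 − 1 = 246 = 2^1 · 123, so d = 123.
4^1 ≡ 4 (mod 247)
4^2 ≡ 4^2 = 16 ≡ 16 (mod 247)
4^4 ≡ 16^2 = 256 ≡ 9 (mod 247)
4^8 ≡ 9^2 = 81 ≡ 81 (mod 247)
4^16 ≡ 81^2 = 6561 ≡ 139 (mod 247)
4^32 ≡ 139^2 = 19321 ≡ 55 (mod 247)
4^64 ≡ 55^2 = 3025 ≡ 61 (mod 247)
123 = 64 + 32 + 16 + 8 + 2 + 1 in binary powers of 2.
So 4^123 ≡ 61 · 55 · 139 · 81 · 16 · 4 ≡ 220 (mod 247).
Squaring chain: 220; never reaches −1, so base 4 is a Miller–Rabin witness that 247 is composite.

220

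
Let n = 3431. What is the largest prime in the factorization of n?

73

3431 = 47 · 73
73 is prime.
So 3431 = 47 · 73; the largest prime factor is 73.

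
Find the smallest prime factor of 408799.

408799 is odd.
Digit sum 37, not divisible by 3.
Ends in 9: not divisible by 5.
7: 408799 = 7·58399 + 6
11: 408799 = 11·37163 + 6
13: 408799 = 13·31446 + 1
17: 408799 = 17·24047

17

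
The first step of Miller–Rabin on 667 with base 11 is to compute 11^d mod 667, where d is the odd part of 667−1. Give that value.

667 − 1 = 666 = 2^1 · 333, so d = 333.
11^1 ≡ 11 (mod 667)
11^2 ≡ 11^2 = 121 ≡ 121 (mod 667)
11^4 ≡ 121^2 = 14641 ≡ 634 (mod 667)
11^8 ≡ 634^2 = 401956 ≡ 422 (mod 667)
11^16 ≡ 422^2 = 178084 ≡ 662 (mod 667)
11^32 ≡ 662^2 = 438244 ≡ 25 (mod 667)
11^64 ≡ 25^2 = 625 ≡ 625 (mod 667)
11^128 ≡ 625^2 = 390625 ≡ 430 (mod 667)
11^256 ≡ 430^2 = 184900 ≡ 141 (mod 667)
333 = 256 + 64 + 8 + 4 + 1 in binary powers of 2.
So 11^333 ≡ 141 · 625 · 422 · 634 · 11 ≡ 135 (mod 667).
Squaring chain: 135; never reaches −1, so base 11 is a Miller–Rabin witness that 667 is composite.

135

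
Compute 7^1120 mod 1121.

558

7^1 ≡ 7 (mod 1121)
7^2 ≡ 7^2 = 49 ≡ 49 (mod 1121)
7^4 ≡ 49^2 = 2401 ≡ 159 (mod 1121)
7^8 ≡ 159^2 = 25281 ≡ 619 (mod 1121)
7^16 ≡ 619^2 = 383161 ≡ 900 (mod 1121)
7^32 ≡ 900^2 = 810000 ≡ 638 (mod 1121)
7^64 ≡ 638^2 = 407044 ≡ 121 (mod 1121)
7^128 ≡ 121^2 = 14641 ≡ 68 (mod 1121)
7^256 ≡ 68^2 = 4624 ≡ 140 (mod 1121)
7^512 ≡ 140^2 = 19600 ≡ 543 (mod 1121)
7^1024 ≡ 543^2 = 294849 ≡ 26 (mod 1121)
1120 = 1024 + 64 + 32 in binary powers of 2.
So 7^1120 ≡ 26 · 121 · 638 ≡ 558 (mod 1121).
Since 558 ≠ 1, base 7 is a Fermat witness: 1121 is composite.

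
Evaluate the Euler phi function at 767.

Factor: 767 = 13 · 59.
φ(767) = (13−1) · (59−1) = 12 · 58 = 696.

696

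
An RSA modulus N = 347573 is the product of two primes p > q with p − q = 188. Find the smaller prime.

503

Since p = q + 188, we have 347573 = q(q + 188), so q² + 188q − 347573 = 0.
Discriminant: 188² + 4·347573 = 35344 + 1390292 = 1425636; √1425636 = 1194.
q = (−188 + 1194)/2 = 503, and p = q + 188 = 691.
Check: 503 · 691 = 347573.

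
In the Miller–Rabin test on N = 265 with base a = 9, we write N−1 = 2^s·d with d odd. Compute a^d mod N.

249

265 − 1 = 264 = 2^3 · 33, so d = 33.
9^1 ≡ 9 (mod 265)
9^2 ≡ 9^2 = 81 ≡ 81 (mod 265)
9^4 ≡ 81^2 = 6561 ≡ 201 (mod 265)
9^8 ≡ 201^2 = 40401 ≡ 121 (mod 265)
9^16 ≡ 121^2 = 14641 ≡ 66 (mod 265)
9^32 ≡ 66^2 = 4356 ≡ 116 (mod 265)
33 = 32 + 1 in binary powers of 2.
So 9^33 ≡ 116 · 9 ≡ 249 (mod 265).
Squaring chain: 249 → 256 → 81; never reaches −1, so base 9 is a Miller–Rabin witness that 265 is composite.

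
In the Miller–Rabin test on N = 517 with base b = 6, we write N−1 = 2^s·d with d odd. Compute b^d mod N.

486

517 − 1 = 516 = 2^2 · 129, so d = 129.
6^1 ≡ 6 (mod 517)
6^2 ≡ 6^2 = 36 ≡ 36 (mod 517)
6^4 ≡ 36^2 = 1296 ≡ 262 (mod 517)
6^8 ≡ 262^2 = 68644 ≡ 400 (mod 517)
6^16 ≡ 400^2 = 160000 ≡ 247 (mod 517)
6^32 ≡ 247^2 = 61009 ≡ 3 (mod 517)
6^64 ≡ 3^2 = 9 ≡ 9 (mod 517)
6^128 ≡ 9^2 = 81 ≡ 81 (mod 517)
129 = 128 + 1 in binary powers of 2.
So 6^129 ≡ 81 · 6 ≡ 486 (mod 517).
Squaring chain: 486 → 444; never reaches −1, so base 6 is a Miller–Rabin witness that 517 is composite.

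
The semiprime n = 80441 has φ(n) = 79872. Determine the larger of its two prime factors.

313

φ(n) = (p−1)(q−1) = n − (p+q) + 1, so p + q = 80441 − 79872 + 1 = 570.
p and q are the roots of t² − 570t + 80441 = 0.
Discriminant: 570² − 4·80441 = 324900 − 321764 = 3136; √3136 = 56.
q = (570 − 56)/2 = 257, p = (570 + 56)/2 = 313.
Check: 257 · 313 = 80441.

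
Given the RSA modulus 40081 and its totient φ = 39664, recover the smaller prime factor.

149

φ(n) = (p−1)(q−1) = n − (p+q) + 1, so p + q = 40081 − 39664 + 1 = 418.
p and q are the roots of t² − 418t + 40081 = 0.
Discriminant: 418² − 4·40081 = 174724 − 160324 = 14400; √14400 = 120.
q = (418 − 120)/2 = 149, p = (418 + 120)/2 = 269.
Check: 149 · 269 = 40081.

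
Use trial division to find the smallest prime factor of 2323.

2323 is odd.
Digit sum 10, not divisible by 3.
Ends in 3: not divisible by 5.
7: 2323 = 7·331 + 6
11: 2323 = 11·211 + 2
13: 2323 = 13·178 + 9
17: 2323 = 17·136 + 11
19: 2323 = 19·122 + 5
23: 2323 = 23·101

23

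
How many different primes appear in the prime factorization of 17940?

5

17940 = 2^2 · 4485
4485 = 3 · 1495
1495 = 5 · 299
299 = 13 · 23
17940 = 2^2 · 3 · 5 · 13 · 23, which has 5 distinct prime factors.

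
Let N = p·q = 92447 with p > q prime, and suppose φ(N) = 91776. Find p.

479

φ(n) = (p−1)(q−1) = n − (p+q) + 1, so p + q = 92447 − 91776 + 1 = 672.
p and q are the roots of t² − 672t + 92447 = 0.
Discriminant: 672² − 4·92447 = 451584 − 369788 = 81796; √81796 = 286.
q = (672 − 286)/2 = 193, p = (672 + 286)/2 = 479.
Check: 193 · 479 = 92447.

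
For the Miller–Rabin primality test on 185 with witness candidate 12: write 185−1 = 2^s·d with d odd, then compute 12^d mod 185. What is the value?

185 − 1 = 184 = 2^3 · 23, so d = 23.
12^1 ≡ 12 (mod 185)
12^2 ≡ 12^2 = 144 ≡ 144 (mod 185)
12^4 ≡ 144^2 = 20736 ≡ 16 (mod 185)
12^8 ≡ 16^2 = 256 ≡ 71 (mod 185)
12^16 ≡ 71^2 = 5041 ≡ 46 (mod 185)
23 = 16 + 4 + 2 + 1 in binary powers of 2.
So 12^23 ≡ 46 · 16 · 144 · 12 ≡ 118 (mod 185).
Squaring chain: 118 → 49 → 181; never reaches −1, so base 12 is a Miller–Rabin witness that 185 is composite.

118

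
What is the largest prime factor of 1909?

1909 = 23 · 83
83 is prime.
So 1909 = 23 · 83; the largest prime factor is 83.

83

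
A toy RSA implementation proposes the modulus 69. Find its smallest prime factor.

69 is odd.
Digit sum 15, divisible by 3.

3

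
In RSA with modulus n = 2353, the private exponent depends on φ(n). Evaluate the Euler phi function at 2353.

2160

Factor: 2353 = 13 · 181.
φ(2353) = (13−1) · (181−1) = 12 · 180 = 2160.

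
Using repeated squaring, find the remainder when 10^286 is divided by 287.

10^1 ≡ 10 (mod 287)
10^2 ≡ 10^2 = 100 ≡ 100 (mod 287)
10^4 ≡ 100^2 = 10000 ≡ 242 (mod 287)
10^8 ≡ 242^2 = 58564 ≡ 16 (mod 287)
10^16 ≡ 16^2 = 256 ≡ 256 (mod 287)
10^32 ≡ 256^2 = 65536 ≡ 100 (mod 287)
10^64 ≡ 100^2 = 10000 ≡ 242 (mod 287)
10^128 ≡ 242^2 = 58564 ≡ 16 (mod 287)
10^256 ≡ 16^2 = 256 ≡ 256 (mod 287)
286 = 256 + 16 + 8 + 4 + 2 in binary powers of 2.
So 10^286 ≡ 256 · 256 · 16 · 242 · 100 ≡ 256 (mod 287).
Since 256 ≠ 1, base 10 is a Fermat witness: 287 is composite.

256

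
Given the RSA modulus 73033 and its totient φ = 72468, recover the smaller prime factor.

199

φ(n) = (p−1)(q−1) = n − (p+q) + 1, so p + q = 73033 − 72468 + 1 = 566.
p and q are the roots of t² − 566t + 73033 = 0.
Discriminant: 566² − 4·73033 = 320356 − 292132 = 28224; √28224 = 168.
q = (566 − 168)/2 = 199, p = (566 + 168)/2 = 367.
Check: 199 · 367 = 73033.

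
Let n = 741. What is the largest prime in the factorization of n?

741 = 3 · 247
247 = 13 · 19
19 is prime.
So 741 = 3 · 13 · 19; the largest prime factor is 19.

19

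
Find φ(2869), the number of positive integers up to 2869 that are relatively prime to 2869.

2700

Factor: 2869 = 19 · 151.
φ(2869) = (19−1) · (151−1) = 18 · 150 = 2700.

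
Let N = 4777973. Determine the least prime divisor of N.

4777973 is odd.
Digit sum 44, not divisible by 3.
Ends in 3: not divisible by 5.
7: 4777973 = 7·682567 + 4
11: 4777973 = 11·434361 + 2
13: 4777973 = 13·367536 + 5
17: 4777973 = 17·281057 + 4
19: 4777973 = 19·251472 + 5
23: 4777973 = 23·207737 + 22
29: 4777973 = 29·164757 + 20
31: 4777973 = 31·154128 + 5
37: 4777973 = 37·129134 + 15
41: 4777973 = 41·116535 + 38
43: 4777973 = 43·111115 + 28
47: 4777973 = 47·101659

47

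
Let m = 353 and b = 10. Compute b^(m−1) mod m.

1

10^1 ≡ 10 (mod 353)
10^2 ≡ 10^2 = 100 ≡ 100 (mod 353)
10^4 ≡ 100^2 = 10000 ≡ 116 (mod 353)
10^8 ≡ 116^2 = 13456 ≡ 42 (mod 353)
10^16 ≡ 42^2 = 1764 ≡ 352 (mod 353)
10^32 ≡ 352^2 = 123904 ≡ 1 (mod 353)
10^64 ≡ 1^2 = 1 ≡ 1 (mod 353)
10^128 ≡ 1^2 = 1 ≡ 1 (mod 353)
10^256 ≡ 1^2 = 1 ≡ 1 (mod 353)
352 = 256 + 64 + 32 in binary powers of 2.
So 10^352 ≡ 1 · 1 · 1 ≡ 1 (mod 353).
Since the result is 1, base 10 gives no evidence that 353 is composite.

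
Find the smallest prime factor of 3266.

3266 is even: 2 divides it.

2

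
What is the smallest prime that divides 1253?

1253 is odd.
Digit sum 11, not divisible by 3.
Ends in 3: not divisible by 5.
7: 1253 = 7·179

7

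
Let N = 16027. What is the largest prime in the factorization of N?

16027 = 11 · 1457
1457 = 31 · 47
47 is prime.
So 16027 = 11 · 31 · 47; the largest prime factor is 47.

47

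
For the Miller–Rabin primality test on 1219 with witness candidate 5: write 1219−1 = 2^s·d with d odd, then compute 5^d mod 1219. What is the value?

1219 − 1 = 1218 = 2^1 · 609, so d = 609.
5^1 ≡ 5 (mod 1219)
5^2 ≡ 5^2 = 25 ≡ 25 (mod 1219)
5^4 ≡ 25^2 = 625 ≡ 625 (mod 1219)
5^8 ≡ 625^2 = 390625 ≡ 545 (mod 1219)
5^16 ≡ 545^2 = 297025 ≡ 808 (mod 1219)
5^32 ≡ 808^2 = 652864 ≡ 699 (mod 1219)
5^64 ≡ 699^2 = 488601 ≡ 1001 (mod 1219)
5^128 ≡ 1001^2 = 1002001 ≡ 1202 (mod 1219)
5^256 ≡ 1202^2 = 1444804 ≡ 289 (mod 1219)
5^512 ≡ 289^2 = 83521 ≡ 629 (mod 1219)
609 = 512 + 64 + 32 + 1 in binary powers of 2.
So 5^609 ≡ 629 · 1001 · 699 · 5 ≡ 1146 (mod 1219).
Squaring chain: 1146; never reaches −1, so base 5 is a Miller–Rabin witness that 1219 is composite.

1146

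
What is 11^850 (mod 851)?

26

11^1 ≡ 11 (mod 851)
11^2 ≡ 11^2 = 121 ≡ 121 (mod 851)
11^4 ≡ 121^2 = 14641 ≡ 174 (mod 851)
11^8 ≡ 174^2 = 30276 ≡ 491 (mod 851)
11^16 ≡ 491^2 = 241081 ≡ 248 (mod 851)
11^32 ≡ 248^2 = 61504 ≡ 232 (mod 851)
11^64 ≡ 232^2 = 53824 ≡ 211 (mod 851)
11^128 ≡ 211^2 = 44521 ≡ 269 (mod 851)
11^256 ≡ 269^2 = 72361 ≡ 26 (mod 851)
11^512 ≡ 26^2 = 676 ≡ 676 (mod 851)
850 = 512 + 256 + 64 + 16 + 2 in binary powers of 2.
So 11^850 ≡ 676 · 26 · 211 · 248 · 121 ≡ 26 (mod 851).
Since 26 ≠ 1, base 11 is a Fermat witness: 851 is composite.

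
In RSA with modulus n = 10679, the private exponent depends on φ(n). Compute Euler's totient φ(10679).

Factor: 10679 = 59 · 181.
φ(10679) = (59−1) · (181−1) = 58 · 180 = 10440.

10440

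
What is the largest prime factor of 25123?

25123 = 7 · 3589
3589 = 37 · 97
97 is prime.
So 25123 = 7 · 37 · 97; the largest prime factor is 97.

97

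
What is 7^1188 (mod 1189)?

45

7^1 ≡ 7 (mod 1189)
7^2 ≡ 7^2 = 49 ≡ 49 (mod 1189)
7^4 ≡ 49^2 = 2401 ≡ 23 (mod 1189)
7^8 ≡ 23^2 = 529 ≡ 529 (mod 1189)
7^16 ≡ 529^2 = 279841 ≡ 426 (mod 1189)
7^32 ≡ 426^2 = 181476 ≡ 748 (mod 1189)
7^64 ≡ 748^2 = 559504 ≡ 674 (mod 1189)
7^128 ≡ 674^2 = 454276 ≡ 78 (mod 1189)
7^256 ≡ 78^2 = 6084 ≡ 139 (mod 1189)
7^512 ≡ 139^2 = 19321 ≡ 297 (mod 1189)
7^1024 ≡ 297^2 = 88209 ≡ 223 (mod 1189)
1188 = 1024 + 128 + 32 + 4 in binary powers of 2.
So 7^1188 ≡ 223 · 78 · 748 · 23 ≡ 45 (mod 1189).
Since 45 ≠ 1, base 7 is a Fermat witness: 1189 is composite.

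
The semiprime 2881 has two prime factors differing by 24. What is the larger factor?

67

Since p = q + 24, we have 2881 = q(q + 24), so q² + 24q − 2881 = 0.
Discriminant: 24² + 4·2881 = 576 + 11524 = 12100; √12100 = 110.
q = (−24 + 110)/2 = 43, and p = q + 24 = 67.
Check: 43 · 67 = 2881.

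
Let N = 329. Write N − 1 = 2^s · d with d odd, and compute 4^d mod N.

296

329 − 1 = 328 = 2^3 · 41, so d = 41.
4^1 ≡ 4 (mod 329)
4^2 ≡ 4^2 = 16 ≡ 16 (mod 329)
4^4 ≡ 16^2 = 256 ≡ 256 (mod 329)
4^8 ≡ 256^2 = 65536 ≡ 65 (mod 329)
4^16 ≡ 65^2 = 4225 ≡ 277 (mod 329)
4^32 ≡ 277^2 = 76729 ≡ 72 (mod 329)
41 = 32 + 8 + 1 in binary powers of 2.
So 4^41 ≡ 72 · 65 · 4 ≡ 296 (mod 329).
Squaring chain: 296 → 102 → 205; never reaches −1, so base 4 is a Miller–Rabin witness that 329 is composite.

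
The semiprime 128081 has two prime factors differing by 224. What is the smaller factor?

263

Since p = q + 224, we have 128081 = q(q + 224), so q² + 224q − 128081 = 0.
Discriminant: 224² + 4·128081 = 50176 + 512324 = 562500; √562500 = 750.
q = (−224 + 750)/2 = 263, and p = q + 224 = 487.
Check: 263 · 487 = 128081.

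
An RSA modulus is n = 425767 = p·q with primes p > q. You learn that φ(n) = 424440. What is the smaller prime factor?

541

φ(n) = (p−1)(q−1) = n − (p+q) + 1, so p + q = 425767 − 424440 + 1 = 1328.
p and q are the roots of t² − 1328t + 425767 = 0.
Discriminant: 1328² − 4·425767 = 1763584 − 1703068 = 60516; √60516 = 246.
q = (1328 − 246)/2 = 541, p = (1328 + 246)/2 = 787.
Check: 541 · 787 = 425767.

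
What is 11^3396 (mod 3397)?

11^1 ≡ 11 (mod 3397)
11^2 ≡ 11^2 = 121 ≡ 121 (mod 3397)
11^4 ≡ 121^2 = 14641 ≡ 1053 (mod 3397)
11^8 ≡ 1053^2 = 1108809 ≡ 1387 (mod 3397)
11^16 ≡ 1387^2 = 1923769 ≡ 1067 (mod 3397)
11^32 ≡ 1067^2 = 1138489 ≡ 494 (mod 3397)
11^64 ≡ 494^2 = 244036 ≡ 2849 (mod 3397)
11^128 ≡ 2849^2 = 8116801 ≡ 1368 (mod 3397)
11^256 ≡ 1368^2 = 1871424 ≡ 3074 (mod 3397)
11^512 ≡ 3074^2 = 9449476 ≡ 2419 (mod 3397)
11^1024 ≡ 2419^2 = 5851561 ≡ 1927 (mod 3397)
11^2048 ≡ 1927^2 = 3713329 ≡ 408 (mod 3397)
3396 = 2048 + 1024 + 256 + 64 + 4 in binary powers of 2.
So 11^3396 ≡ 408 · 1927 · 3074 · 2849 · 1053 ≡ 699 (mod 3397).
Since 699 ≠ 1, base 11 is a Fermat witness: 3397 is composite.

699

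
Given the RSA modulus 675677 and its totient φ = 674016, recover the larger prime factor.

953

φ(n) = (p−1)(q−1) = n − (p+q) + 1, so p + q = 675677 − 674016 + 1 = 1662.
p and q are the roots of t² − 1662t + 675677 = 0.
Discriminant: 1662² − 4·675677 = 2762244 − 2702708 = 59536; √59536 = 244.
q = (1662 − 244)/2 = 709, p = (1662 + 244)/2 = 953.
Check: 709 · 953 = 675677.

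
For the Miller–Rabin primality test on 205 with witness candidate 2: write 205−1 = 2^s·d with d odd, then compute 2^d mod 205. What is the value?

205 − 1 = 204 = 2^2 · 51, so d = 51.
2^1 ≡ 2 (mod 205)
2^2 ≡ 2^2 = 4 ≡ 4 (mod 205)
2^4 ≡ 4^2 = 16 ≡ 16 (mod 205)
2^8 ≡ 16^2 = 256 ≡ 51 (mod 205)
2^16 ≡ 51^2 = 2601 ≡ 141 (mod 205)
2^32 ≡ 141^2 = 19881 ≡ 201 (mod 205)
51 = 32 + 16 + 2 + 1 in binary powers of 2.
So 2^51 ≡ 201 · 141 · 4 · 2 ≡ 203 (mod 205).
Squaring chain: 203 → 4; never reaches −1, so base 2 is a Miller–Rabin witness that 205 is composite.

203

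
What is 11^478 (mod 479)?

1

11^1 ≡ 11 (mod 479)
11^2 ≡ 11^2 = 121 ≡ 121 (mod 479)
11^4 ≡ 121^2 = 14641 ≡ 271 (mod 479)
11^8 ≡ 271^2 = 73441 ≡ 154 (mod 479)
11^16 ≡ 154^2 = 23716 ≡ 245 (mod 479)
11^32 ≡ 245^2 = 60025 ≡ 150 (mod 479)
11^64 ≡ 150^2 = 22500 ≡ 466 (mod 479)
11^128 ≡ 466^2 = 217156 ≡ 169 (mod 479)
11^256 ≡ 169^2 = 28561 ≡ 300 (mod 479)
478 = 256 + 128 + 64 + 16 + 8 + 4 + 2 in binary powers of 2.
So 11^478 ≡ 300 · 169 · 466 · 245 · 154 · 271 · 121 ≡ 1 (mod 479).
Since the result is 1, base 11 gives no evidence that 479 is composite.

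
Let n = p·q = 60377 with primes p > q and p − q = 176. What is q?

173

Since p = q + 176, we have 60377 = q(q + 176), so q² + 176q − 60377 = 0.
Discriminant: 176² + 4·60377 = 30976 + 241508 = 272484; √272484 = 522.
q = (−176 + 522)/2 = 173, and p = q + 176 = 349.
Check: 173 · 349 = 60377.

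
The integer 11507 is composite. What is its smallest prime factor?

37

11507 is odd.
Digit sum 14, not divisible by 3.
Ends in 7: not divisible by 5.
7: 11507 = 7·1643 + 6
11: 11507 = 11·1046 + 1
13: 11507 = 13·885 + 2
17: 11507 = 17·676 + 15
19: 11507 = 19·605 + 12
23: 11507 = 23·500 + 7
29: 11507 = 29·396 + 23
31: 11507 = 31·371 + 6
37: 11507 = 37·311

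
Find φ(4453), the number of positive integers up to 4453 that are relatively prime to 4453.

4320

Factor: 4453 = 61 · 73.
φ(4453) = (61−1) · (73−1) = 60 · 72 = 4320.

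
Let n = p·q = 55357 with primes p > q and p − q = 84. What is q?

Since p = q + 84, we have 55357 = q(q + 84), so q² + 84q − 55357 = 0.
Discriminant: 84² + 4·55357 = 7056 + 221428 = 228484; √228484 = 478.
q = (−84 + 478)/2 = 197, and p = q + 84 = 281.
Check: 197 · 281 = 55357.

197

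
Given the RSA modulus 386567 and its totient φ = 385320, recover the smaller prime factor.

φ(n) = (p−1)(q−1) = n − (p+q) + 1, so p + q = 386567 − 385320 + 1 = 1248.
p and q are the roots of t² − 1248t + 386567 = 0.
Discriminant: 1248² − 4·386567 = 1557504 − 1546268 = 11236; √11236 = 106.
q = (1248 − 106)/2 = 571, p = (1248 + 106)/2 = 677.
Check: 571 · 677 = 386567.

571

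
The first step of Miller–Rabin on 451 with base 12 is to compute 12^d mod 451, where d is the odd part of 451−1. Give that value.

451 − 1 = 450 = 2^1 · 225, so d = 225.
12^1 ≡ 12 (mod 451)
12^2 ≡ 12^2 = 144 ≡ 144 (mod 451)
12^4 ≡ 144^2 = 20736 ≡ 441 (mod 451)
12^8 ≡ 441^2 = 194481 ≡ 100 (mod 451)
12^16 ≡ 100^2 = 10000 ≡ 78 (mod 451)
12^32 ≡ 78^2 = 6084 ≡ 221 (mod 451)
12^64 ≡ 221^2 = 48841 ≡ 133 (mod 451)
12^128 ≡ 133^2 = 17689 ≡ 100 (mod 451)
225 = 128 + 64 + 32 + 1 in binary powers of 2.
So 12^225 ≡ 100 · 133 · 221 · 12 ≡ 243 (mod 451).
Squaring chain: 243; never reaches −1, so base 12 is a Miller–Rabin witness that 451 is composite.

243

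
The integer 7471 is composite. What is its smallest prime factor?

7471 is odd.
Digit sum 19, not divisible by 3.
Ends in 1: not divisible by 5.
7: 7471 = 7·1067 + 2
11: 7471 = 11·679 + 2
13: 7471 = 13·574 + 9
17: 7471 = 17·439 + 8
19: 7471 = 19·393 + 4
23: 7471 = 23·324 + 19
29: 7471 = 29·257 + 18
31: 7471 = 31·241

31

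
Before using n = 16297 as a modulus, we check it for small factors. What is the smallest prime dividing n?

16297 is odd.
Digit sum 25, not divisible by 3.
Ends in 7: not divisible by 5.
7: 16297 = 7·2328 + 1
11: 16297 = 11·1481 + 6
13: 16297 = 13·1253 + 8
17: 16297 = 17·958 + 11
19: 16297 = 19·857 + 14
23: 16297 = 23·708 + 13
29: 16297 = 29·561 + 28
31: 16297 = 31·525 + 22
37: 16297 = 37·440 + 17
41: 16297 = 41·397 + 20
43: 16297 = 43·379

43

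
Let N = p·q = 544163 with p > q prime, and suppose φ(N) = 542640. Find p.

φ(n) = (p−1)(q−1) = n − (p+q) + 1, so p + q = 544163 − 542640 + 1 = 1524.
p and q are the roots of t² − 1524t + 544163 = 0.
Discriminant: 1524² − 4·544163 = 2322576 − 2176652 = 145924; √145924 = 382.
q = (1524 − 382)/2 = 571, p = (1524 + 382)/2 = 953.
Check: 571 · 953 = 544163.

953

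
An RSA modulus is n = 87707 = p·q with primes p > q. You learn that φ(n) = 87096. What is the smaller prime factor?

φ(n) = (p−1)(q−1) = n − (p+q) + 1, so p + q = 87707 − 87096 + 1 = 612.
p and q are the roots of t² − 612t + 87707 = 0.
Discriminant: 612² − 4·87707 = 374544 − 350828 = 23716; √23716 = 154.
q = (612 − 154)/2 = 229, p = (612 + 154)/2 = 383.
Check: 229 · 383 = 87707.

229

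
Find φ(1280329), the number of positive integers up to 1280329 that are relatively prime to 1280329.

Factor: 1280329 = 61 · 139 · 151.
φ(1280329) = (61−1) · (139−1) · (151−1) = 60 · 138 · 150 = 1242000.

1242000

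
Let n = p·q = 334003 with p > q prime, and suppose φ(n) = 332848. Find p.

587

φ(n) = (p−1)(q−1) = n − (p+q) + 1, so p + q = 334003 − 332848 + 1 = 1156.
p and q are the roots of t² − 1156t + 334003 = 0.
Discriminant: 1156² − 4·334003 = 1336336 − 1336012 = 324; √324 = 18.
q = (1156 − 18)/2 = 569, p = (1156 + 18)/2 = 587.
Check: 569 · 587 = 334003.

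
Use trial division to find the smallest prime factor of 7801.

7801 is odd.
Digit sum 16, not divisible by 3.
Ends in 1: not divisible by 5.
7: 7801 = 7·1114 + 3
11: 7801 = 11·709 + 2
13: 7801 = 13·600 + 1
17: 7801 = 17·458 + 15
19: 7801 = 19·410 + 11
23: 7801 = 23·339 + 4
29: 7801 = 29·269

29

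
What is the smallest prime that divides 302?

302 is even: 2 divides it.

2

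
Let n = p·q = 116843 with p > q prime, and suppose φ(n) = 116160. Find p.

φ(n) = (p−1)(q−1) = n − (p+q) + 1, so p + q = 116843 − 116160 + 1 = 684.
p and q are the roots of t² − 684t + 116843 = 0.
Discriminant: 684² − 4·116843 = 467856 − 467372 = 484; √484 = 22.
q = (684 − 22)/2 = 331, p = (684 + 22)/2 = 353.
Check: 331 · 353 = 116843.

353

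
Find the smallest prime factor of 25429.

59

25429 is odd.
Digit sum 22, not divisible by 3.
Ends in 9: not divisible by 5.
7: 25429 = 7·3632 + 5
11: 25429 = 11·2311 + 8
13: 25429 = 13·1956 + 1
17: 25429 = 17·1495 + 14
19: 25429 = 19·1338 + 7
23: 25429 = 23·1105 + 14
29: 25429 = 29·876 + 25
31: 25429 = 31·820 + 9
37: 25429 = 37·687 + 10
41: 25429 = 41·620 + 9
43: 25429 = 43·591 + 16
47: 25429 = 47·541 + 2
53: 25429 = 53·479 + 42
59: 25429 = 59·431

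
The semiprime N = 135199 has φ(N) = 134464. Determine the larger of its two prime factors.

383

φ(n) = (p−1)(q−1) = n − (p+q) + 1, so p + q = 135199 − 134464 + 1 = 736.
p and q are the roots of t² − 736t + 135199 = 0.
Discriminant: 736² − 4·135199 = 541696 − 540796 = 900; √900 = 30.
q = (736 − 30)/2 = 353, p = (736 + 30)/2 = 383.
Check: 353 · 383 = 135199.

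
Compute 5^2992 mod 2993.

1492

5^1 ≡ 5 (mod 2993)
5^2 ≡ 5^2 = 25 ≡ 25 (mod 2993)
5^4 ≡ 25^2 = 625 ≡ 625 (mod 2993)
5^8 ≡ 625^2 = 390625 ≡ 1535 (mod 2993)
5^16 ≡ 1535^2 = 2356225 ≡ 734 (mod 2993)
5^32 ≡ 734^2 = 538756 ≡ 16 (mod 2993)
5^64 ≡ 16^2 = 256 ≡ 256 (mod 2993)
5^128 ≡ 256^2 = 65536 ≡ 2683 (mod 2993)
5^256 ≡ 2683^2 = 7198489 ≡ 324 (mod 2993)
5^512 ≡ 324^2 = 104976 ≡ 221 (mod 2993)
5^1024 ≡ 221^2 = 48841 ≡ 953 (mod 2993)
5^2048 ≡ 953^2 = 908209 ≡ 1330 (mod 2993)
2992 = 2048 + 512 + 256 + 128 + 32 + 16 in binary powers of 2.
So 5^2992 ≡ 1330 · 221 · 324 · 2683 · 16 · 734 ≡ 1492 (mod 2993).
Since 1492 ≠ 1, base 5 is a Fermat witness: 2993 is composite.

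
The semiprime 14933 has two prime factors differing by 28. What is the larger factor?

137

Since p = q + 28, we have 14933 = q(q + 28), so q² + 28q − 14933 = 0.
Discriminant: 28² + 4·14933 = 784 + 59732 = 60516; √60516 = 246.
q = (−28 + 246)/2 = 109, and p = q + 28 = 137.
Check: 109 · 137 = 14933.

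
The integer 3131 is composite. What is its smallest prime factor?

31

3131 is odd.
Digit sum 8, not divisible by 3.
Ends in 1: not divisible by 5.
7: 3131 = 7·447 + 2
11: 3131 = 11·284 + 7
13: 3131 = 13·240 + 11
17: 3131 = 17·184 + 3
19: 3131 = 19·164 + 15
23: 3131 = 23·136 + 3
29: 3131 = 29·107 + 28
31: 3131 = 31·101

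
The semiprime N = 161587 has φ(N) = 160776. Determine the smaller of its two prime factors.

349

φ(n) = (p−1)(q−1) = n − (p+q) + 1, so p + q = 161587 − 160776 + 1 = 812.
p and q are the roots of t² − 812t + 161587 = 0.
Discriminant: 812² − 4·161587 = 659344 − 646348 = 12996; √12996 = 114.
q = (812 − 114)/2 = 349, p = (812 + 114)/2 = 463.
Check: 349 · 463 = 161587.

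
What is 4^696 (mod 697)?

4^1 ≡ 4 (mod 697)
4^2 ≡ 4^2 = 16 ≡ 16 (mod 697)
4^4 ≡ 16^2 = 256 ≡ 256 (mod 697)
4^8 ≡ 256^2 = 65536 ≡ 18 (mod 697)
4^16 ≡ 18^2 = 324 ≡ 324 (mod 697)
4^32 ≡ 324^2 = 104976 ≡ 426 (mod 697)
4^64 ≡ 426^2 = 181476 ≡ 256 (mod 697)
4^128 ≡ 256^2 = 65536 ≡ 18 (mod 697)
4^256 ≡ 18^2 = 324 ≡ 324 (mod 697)
4^512 ≡ 324^2 = 104976 ≡ 426 (mod 697)
696 = 512 + 128 + 32 + 16 + 8 in binary powers of 2.
So 4^696 ≡ 426 · 18 · 426 · 324 · 18 ≡ 324 (mod 697).
Since 324 ≠ 1, base 4 is a Fermat witness: 697 is composite.

324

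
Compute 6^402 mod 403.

6^1 ≡ 6 (mod 403)
6^2 ≡ 6^2 = 36 ≡ 36 (mod 403)
6^4 ≡ 36^2 = 1296 ≡ 87 (mod 403)
6^8 ≡ 87^2 = 7569 ≡ 315 (mod 403)
6^16 ≡ 315^2 = 99225 ≡ 87 (mod 403)
6^32 ≡ 87^2 = 7569 ≡ 315 (mod 403)
6^64 ≡ 315^2 = 99225 ≡ 87 (mod 403)
6^128 ≡ 87^2 = 7569 ≡ 315 (mod 403)
6^256 ≡ 315^2 = 99225 ≡ 87 (mod 403)
402 = 256 + 128 + 16 + 2 in binary powers of 2.
So 6^402 ≡ 87 · 315 · 87 · 36 ≡ 311 (mod 403).
Since 311 ≠ 1, base 6 is a Fermat witness: 403 is composite.

311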